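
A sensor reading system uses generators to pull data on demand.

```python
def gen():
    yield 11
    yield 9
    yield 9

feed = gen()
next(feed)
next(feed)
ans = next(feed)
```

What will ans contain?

Step 1: gen() creates a generator.
Step 2: next(feed) yields 11 (consumed and discarded).
Step 3: next(feed) yields 9 (consumed and discarded).
Step 4: next(feed) yields 9, assigned to ans.
Therefore ans = 9.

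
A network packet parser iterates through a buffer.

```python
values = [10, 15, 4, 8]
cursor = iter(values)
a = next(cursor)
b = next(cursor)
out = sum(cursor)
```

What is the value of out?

Step 1: Create iterator over [10, 15, 4, 8].
Step 2: a = next() = 10, b = next() = 15.
Step 3: sum() of remaining [4, 8] = 12.
Therefore out = 12.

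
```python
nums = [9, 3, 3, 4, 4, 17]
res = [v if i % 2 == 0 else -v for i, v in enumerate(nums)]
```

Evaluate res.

Step 1: For each (i, v), keep v if i is even, negate if odd:
  i=0 (even): keep 9
  i=1 (odd): negate to -3
  i=2 (even): keep 3
  i=3 (odd): negate to -4
  i=4 (even): keep 4
  i=5 (odd): negate to -17
Therefore res = [9, -3, 3, -4, 4, -17].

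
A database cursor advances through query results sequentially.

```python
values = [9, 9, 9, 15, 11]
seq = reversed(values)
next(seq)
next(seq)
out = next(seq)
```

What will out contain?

Step 1: reversed([9, 9, 9, 15, 11]) gives iterator: [11, 15, 9, 9, 9].
Step 2: First next() = 11, second next() = 15.
Step 3: Third next() = 9.
Therefore out = 9.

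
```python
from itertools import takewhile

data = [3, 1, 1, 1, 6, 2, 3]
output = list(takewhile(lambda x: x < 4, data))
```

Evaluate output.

Step 1: takewhile stops at first element >= 4:
  3 < 4: take
  1 < 4: take
  1 < 4: take
  1 < 4: take
  6 >= 4: stop
Therefore output = [3, 1, 1, 1].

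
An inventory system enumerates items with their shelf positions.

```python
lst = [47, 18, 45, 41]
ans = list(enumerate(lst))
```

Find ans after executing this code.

Step 1: enumerate pairs each element with its index:
  (0, 47)
  (1, 18)
  (2, 45)
  (3, 41)
Therefore ans = [(0, 47), (1, 18), (2, 45), (3, 41)].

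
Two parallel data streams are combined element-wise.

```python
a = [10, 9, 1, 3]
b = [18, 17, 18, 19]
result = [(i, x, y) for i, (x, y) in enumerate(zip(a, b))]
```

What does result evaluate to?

Step 1: enumerate(zip(a, b)) gives index with paired elements:
  i=0: (10, 18)
  i=1: (9, 17)
  i=2: (1, 18)
  i=3: (3, 19)
Therefore result = [(0, 10, 18), (1, 9, 17), (2, 1, 18), (3, 3, 19)].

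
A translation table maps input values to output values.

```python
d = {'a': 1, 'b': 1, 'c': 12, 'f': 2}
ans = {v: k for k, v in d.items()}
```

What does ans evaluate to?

Step 1: Invert dict (swap keys and values):
  'a': 1 -> 1: 'a'
  'b': 1 -> 1: 'b'
  'c': 12 -> 12: 'c'
  'f': 2 -> 2: 'f'
Therefore ans = {1: 'b', 12: 'c', 2: 'f'}.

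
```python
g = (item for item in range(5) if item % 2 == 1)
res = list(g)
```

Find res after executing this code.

Step 1: Filter range(5) keeping only odd values:
  item=0: even, excluded
  item=1: odd, included
  item=2: even, excluded
  item=3: odd, included
  item=4: even, excluded
Therefore res = [1, 3].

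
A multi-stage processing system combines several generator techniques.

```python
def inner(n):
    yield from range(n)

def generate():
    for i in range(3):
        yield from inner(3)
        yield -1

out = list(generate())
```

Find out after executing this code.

Step 1: For each i in range(3):
  i=0: yield from inner(3) -> [0, 1, 2], then yield -1
  i=1: yield from inner(3) -> [0, 1, 2], then yield -1
  i=2: yield from inner(3) -> [0, 1, 2], then yield -1
Therefore out = [0, 1, 2, -1, 0, 1, 2, -1, 0, 1, 2, -1].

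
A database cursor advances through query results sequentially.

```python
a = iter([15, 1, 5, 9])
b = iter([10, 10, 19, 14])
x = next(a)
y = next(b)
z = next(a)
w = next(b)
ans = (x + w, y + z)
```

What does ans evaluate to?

Step 1: a iterates [15, 1, 5, 9], b iterates [10, 10, 19, 14].
Step 2: x = next(a) = 15, y = next(b) = 10.
Step 3: z = next(a) = 1, w = next(b) = 10.
Step 4: ans = (15 + 10, 10 + 1) = (25, 11).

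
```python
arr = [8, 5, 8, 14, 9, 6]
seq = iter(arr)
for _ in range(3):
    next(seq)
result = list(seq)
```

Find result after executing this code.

Step 1: Create iterator over [8, 5, 8, 14, 9, 6].
Step 2: Advance 3 positions (consuming [8, 5, 8]).
Step 3: list() collects remaining elements: [14, 9, 6].
Therefore result = [14, 9, 6].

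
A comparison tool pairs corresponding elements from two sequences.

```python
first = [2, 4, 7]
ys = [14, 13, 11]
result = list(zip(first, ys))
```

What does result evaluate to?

Step 1: zip pairs elements at same index:
  Index 0: (2, 14)
  Index 1: (4, 13)
  Index 2: (7, 11)
Therefore result = [(2, 14), (4, 13), (7, 11)].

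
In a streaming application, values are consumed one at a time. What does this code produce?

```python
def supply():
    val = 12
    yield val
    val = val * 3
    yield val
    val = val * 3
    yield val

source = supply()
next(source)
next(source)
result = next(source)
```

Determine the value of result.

Step 1: Trace through generator execution:
  Yield 1: val starts at 12, yield 12
  Yield 2: val = 12 * 3 = 36, yield 36
  Yield 3: val = 36 * 3 = 108, yield 108
Step 2: First next() gets 12, second next() gets the second value, third next() yields 108.
Therefore result = 108.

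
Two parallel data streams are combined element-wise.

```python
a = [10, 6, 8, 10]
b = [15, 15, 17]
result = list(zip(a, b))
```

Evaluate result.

Step 1: zip stops at shortest (len(a)=4, len(b)=3):
  Index 0: (10, 15)
  Index 1: (6, 15)
  Index 2: (8, 17)
Step 2: Last element of a (10) has no pair, dropped.
Therefore result = [(10, 15), (6, 15), (8, 17)].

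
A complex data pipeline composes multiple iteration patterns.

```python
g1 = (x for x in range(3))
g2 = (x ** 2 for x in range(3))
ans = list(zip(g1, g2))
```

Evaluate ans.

Step 1: g1 produces [0, 1, 2].
Step 2: g2 produces [0, 1, 4].
Step 3: zip pairs them: [(0, 0), (1, 1), (2, 4)].
Therefore ans = [(0, 0), (1, 1), (2, 4)].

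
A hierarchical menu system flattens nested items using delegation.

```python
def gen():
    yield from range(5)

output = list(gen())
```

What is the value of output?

Step 1: yield from delegates to the iterable, yielding each element.
Step 2: Collected values: [0, 1, 2, 3, 4].
Therefore output = [0, 1, 2, 3, 4].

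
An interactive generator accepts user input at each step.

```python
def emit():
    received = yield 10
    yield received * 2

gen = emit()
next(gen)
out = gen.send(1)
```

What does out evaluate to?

Step 1: next(gen) advances to first yield, producing 10.
Step 2: send(1) resumes, received = 1.
Step 3: yield received * 2 = 1 * 2 = 2.
Therefore out = 2.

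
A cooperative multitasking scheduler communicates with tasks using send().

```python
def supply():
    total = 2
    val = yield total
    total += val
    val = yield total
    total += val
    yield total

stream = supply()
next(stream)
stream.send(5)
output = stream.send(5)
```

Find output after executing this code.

Step 1: next() -> yield total=2.
Step 2: send(5) -> val=5, total = 2+5 = 7, yield 7.
Step 3: send(5) -> val=5, total = 7+5 = 12, yield 12.
Therefore output = 12.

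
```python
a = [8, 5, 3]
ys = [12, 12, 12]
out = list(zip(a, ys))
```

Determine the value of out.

Step 1: zip pairs elements at same index:
  Index 0: (8, 12)
  Index 1: (5, 12)
  Index 2: (3, 12)
Therefore out = [(8, 12), (5, 12), (3, 12)].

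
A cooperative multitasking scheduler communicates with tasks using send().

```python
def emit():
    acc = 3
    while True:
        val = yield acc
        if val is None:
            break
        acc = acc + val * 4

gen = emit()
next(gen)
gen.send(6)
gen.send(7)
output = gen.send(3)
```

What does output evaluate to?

Step 1: next() -> yield acc=3.
Step 2: send(6) -> val=6, acc = 3 + 6*4 = 27, yield 27.
Step 3: send(7) -> val=7, acc = 27 + 7*4 = 55, yield 55.
Step 4: send(3) -> val=3, acc = 55 + 3*4 = 67, yield 67.
Therefore output = 67.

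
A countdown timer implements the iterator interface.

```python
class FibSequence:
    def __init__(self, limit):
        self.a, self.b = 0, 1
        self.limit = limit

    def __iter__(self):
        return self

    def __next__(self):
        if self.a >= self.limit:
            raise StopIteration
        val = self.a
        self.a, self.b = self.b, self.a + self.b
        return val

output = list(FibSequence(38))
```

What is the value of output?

Step 1: Fibonacci-like sequence (a=0, b=1) until >= 38:
  Yield 0, then a,b = 1,1
  Yield 1, then a,b = 1,2
  Yield 1, then a,b = 2,3
  Yield 2, then a,b = 3,5
  Yield 3, then a,b = 5,8
  Yield 5, then a,b = 8,13
  Yield 8, then a,b = 13,21
  Yield 13, then a,b = 21,34
  Yield 21, then a,b = 34,55
  Yield 34, then a,b = 55,89
Step 2: 55 >= 38, stop.
Therefore output = [0, 1, 1, 2, 3, 5, 8, 13, 21, 34].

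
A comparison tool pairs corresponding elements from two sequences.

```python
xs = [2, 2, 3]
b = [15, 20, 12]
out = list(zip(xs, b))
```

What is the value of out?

Step 1: zip pairs elements at same index:
  Index 0: (2, 15)
  Index 1: (2, 20)
  Index 2: (3, 12)
Therefore out = [(2, 15), (2, 20), (3, 12)].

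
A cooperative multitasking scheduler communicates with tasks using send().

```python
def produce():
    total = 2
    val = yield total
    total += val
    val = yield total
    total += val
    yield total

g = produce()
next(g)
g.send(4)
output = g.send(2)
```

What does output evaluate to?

Step 1: next() -> yield total=2.
Step 2: send(4) -> val=4, total = 2+4 = 6, yield 6.
Step 3: send(2) -> val=2, total = 6+2 = 8, yield 8.
Therefore output = 8.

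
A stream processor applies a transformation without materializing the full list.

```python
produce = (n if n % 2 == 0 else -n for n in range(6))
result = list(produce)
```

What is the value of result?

Step 1: For each n in range(6), yield n if even, else -n:
  n=0: even, yield 0
  n=1: odd, yield -1
  n=2: even, yield 2
  n=3: odd, yield -3
  n=4: even, yield 4
  n=5: odd, yield -5
Therefore result = [0, -1, 2, -3, 4, -5].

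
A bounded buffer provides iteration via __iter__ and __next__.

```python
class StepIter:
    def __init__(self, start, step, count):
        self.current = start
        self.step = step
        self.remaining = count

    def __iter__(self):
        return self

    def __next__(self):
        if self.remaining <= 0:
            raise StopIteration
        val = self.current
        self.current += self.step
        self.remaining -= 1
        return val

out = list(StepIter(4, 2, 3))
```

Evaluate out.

Step 1: StepIter starts at 4, increments by 2, for 3 steps:
  Yield 4, then current += 2
  Yield 6, then current += 2
  Yield 8, then current += 2
Therefore out = [4, 6, 8].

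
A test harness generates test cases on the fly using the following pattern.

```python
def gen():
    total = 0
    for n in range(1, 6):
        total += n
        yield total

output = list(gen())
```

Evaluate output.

Step 1: Generator accumulates running sum:
  n=1: total = 1, yield 1
  n=2: total = 3, yield 3
  n=3: total = 6, yield 6
  n=4: total = 10, yield 10
  n=5: total = 15, yield 15
Therefore output = [1, 3, 6, 10, 15].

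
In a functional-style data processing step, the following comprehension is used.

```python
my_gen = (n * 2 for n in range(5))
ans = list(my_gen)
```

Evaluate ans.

Step 1: For each n in range(5), compute n*2:
  n=0: 0*2 = 0
  n=1: 1*2 = 2
  n=2: 2*2 = 4
  n=3: 3*2 = 6
  n=4: 4*2 = 8
Therefore ans = [0, 2, 4, 6, 8].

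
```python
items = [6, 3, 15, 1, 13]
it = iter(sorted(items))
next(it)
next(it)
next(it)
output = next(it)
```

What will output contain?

Step 1: sorted([6, 3, 15, 1, 13]) = [1, 3, 6, 13, 15].
Step 2: Create iterator and skip 3 elements.
Step 3: next() returns 13.
Therefore output = 13.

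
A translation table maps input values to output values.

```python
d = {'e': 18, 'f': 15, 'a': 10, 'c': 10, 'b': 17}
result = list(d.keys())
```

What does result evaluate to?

Step 1: d.keys() returns the dictionary keys in insertion order.
Therefore result = ['e', 'f', 'a', 'c', 'b'].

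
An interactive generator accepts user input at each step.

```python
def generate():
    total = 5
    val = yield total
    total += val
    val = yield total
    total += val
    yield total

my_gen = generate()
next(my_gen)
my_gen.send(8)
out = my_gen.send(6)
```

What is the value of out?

Step 1: next() -> yield total=5.
Step 2: send(8) -> val=8, total = 5+8 = 13, yield 13.
Step 3: send(6) -> val=6, total = 13+6 = 19, yield 19.
Therefore out = 19.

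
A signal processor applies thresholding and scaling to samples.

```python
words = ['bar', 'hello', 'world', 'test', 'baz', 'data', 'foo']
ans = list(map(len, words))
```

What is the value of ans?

Step 1: Map len() to each word:
  'bar' -> 3
  'hello' -> 5
  'world' -> 5
  'test' -> 4
  'baz' -> 3
  'data' -> 4
  'foo' -> 3
Therefore ans = [3, 5, 5, 4, 3, 4, 3].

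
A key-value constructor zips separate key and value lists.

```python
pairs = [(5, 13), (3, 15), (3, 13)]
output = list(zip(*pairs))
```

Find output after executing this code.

Step 1: zip(*pairs) transposes: unzips [(5, 13), (3, 15), (3, 13)] into separate sequences.
Step 2: First elements: (5, 3, 3), second elements: (13, 15, 13).
Therefore output = [(5, 3, 3), (13, 15, 13)].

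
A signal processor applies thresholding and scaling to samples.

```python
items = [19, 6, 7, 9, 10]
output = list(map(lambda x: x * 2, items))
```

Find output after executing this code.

Step 1: Apply lambda x: x * 2 to each element:
  19 -> 38
  6 -> 12
  7 -> 14
  9 -> 18
  10 -> 20
Therefore output = [38, 12, 14, 18, 20].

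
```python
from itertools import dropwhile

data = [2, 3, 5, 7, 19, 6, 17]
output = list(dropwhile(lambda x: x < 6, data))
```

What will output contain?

Step 1: dropwhile drops elements while < 6:
  2 < 6: dropped
  3 < 6: dropped
  5 < 6: dropped
  7: kept (dropping stopped)
Step 2: Remaining elements kept regardless of condition.
Therefore output = [7, 19, 6, 17].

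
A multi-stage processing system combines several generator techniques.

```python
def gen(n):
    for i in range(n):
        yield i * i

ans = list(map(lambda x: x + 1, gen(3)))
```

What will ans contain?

Step 1: gen(3) yields squares: [0, 1, 4].
Step 2: map adds 1 to each: [1, 2, 5].
Therefore ans = [1, 2, 5].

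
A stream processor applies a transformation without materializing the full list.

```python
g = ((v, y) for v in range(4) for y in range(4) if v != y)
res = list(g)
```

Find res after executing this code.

Step 1: Nested generator over range(4) x range(4) where v != y:
  (0, 0): excluded (v == y)
  (0, 1): included
  (0, 2): included
  (0, 3): included
  (1, 0): included
  (1, 1): excluded (v == y)
  (1, 2): included
  (1, 3): included
  (2, 0): included
  (2, 1): included
  (2, 2): excluded (v == y)
  (2, 3): included
  (3, 0): included
  (3, 1): included
  (3, 2): included
  (3, 3): excluded (v == y)
Therefore res = [(0, 1), (0, 2), (0, 3), (1, 0), (1, 2), (1, 3), (2, 0), (2, 1), (2, 3), (3, 0), (3, 1), (3, 2)].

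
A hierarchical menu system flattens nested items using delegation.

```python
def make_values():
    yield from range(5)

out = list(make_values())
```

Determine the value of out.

Step 1: yield from delegates to the iterable, yielding each element.
Step 2: Collected values: [0, 1, 2, 3, 4].
Therefore out = [0, 1, 2, 3, 4].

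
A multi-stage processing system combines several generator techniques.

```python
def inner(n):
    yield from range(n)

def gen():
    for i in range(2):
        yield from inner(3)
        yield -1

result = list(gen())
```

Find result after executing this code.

Step 1: For each i in range(2):
  i=0: yield from inner(3) -> [0, 1, 2], then yield -1
  i=1: yield from inner(3) -> [0, 1, 2], then yield -1
Therefore result = [0, 1, 2, -1, 0, 1, 2, -1].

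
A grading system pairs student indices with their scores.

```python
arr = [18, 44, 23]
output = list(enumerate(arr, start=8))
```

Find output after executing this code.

Step 1: enumerate with start=8:
  (8, 18)
  (9, 44)
  (10, 23)
Therefore output = [(8, 18), (9, 44), (10, 23)].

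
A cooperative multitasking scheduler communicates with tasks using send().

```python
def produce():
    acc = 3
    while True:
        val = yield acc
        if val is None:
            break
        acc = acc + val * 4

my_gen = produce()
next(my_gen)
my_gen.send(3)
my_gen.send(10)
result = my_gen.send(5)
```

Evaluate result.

Step 1: next() -> yield acc=3.
Step 2: send(3) -> val=3, acc = 3 + 3*4 = 15, yield 15.
Step 3: send(10) -> val=10, acc = 15 + 10*4 = 55, yield 55.
Step 4: send(5) -> val=5, acc = 55 + 5*4 = 75, yield 75.
Therefore result = 75.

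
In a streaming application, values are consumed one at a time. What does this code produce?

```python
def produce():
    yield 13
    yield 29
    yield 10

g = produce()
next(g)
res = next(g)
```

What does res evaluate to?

Step 1: produce() creates a generator.
Step 2: next(g) yields 13 (consumed and discarded).
Step 3: next(g) yields 29, assigned to res.
Therefore res = 29.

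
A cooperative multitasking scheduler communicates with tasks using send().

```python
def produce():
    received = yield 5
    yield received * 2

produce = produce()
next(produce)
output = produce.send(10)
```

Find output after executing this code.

Step 1: next(produce) advances to first yield, producing 5.
Step 2: send(10) resumes, received = 10.
Step 3: yield received * 2 = 10 * 2 = 20.
Therefore output = 20.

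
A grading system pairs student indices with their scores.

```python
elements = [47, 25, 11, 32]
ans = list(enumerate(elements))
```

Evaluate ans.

Step 1: enumerate pairs each element with its index:
  (0, 47)
  (1, 25)
  (2, 11)
  (3, 32)
Therefore ans = [(0, 47), (1, 25), (2, 11), (3, 32)].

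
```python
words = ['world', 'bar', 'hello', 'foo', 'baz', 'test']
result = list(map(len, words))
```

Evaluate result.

Step 1: Map len() to each word:
  'world' -> 5
  'bar' -> 3
  'hello' -> 5
  'foo' -> 3
  'baz' -> 3
  'test' -> 4
Therefore result = [5, 3, 5, 3, 3, 4].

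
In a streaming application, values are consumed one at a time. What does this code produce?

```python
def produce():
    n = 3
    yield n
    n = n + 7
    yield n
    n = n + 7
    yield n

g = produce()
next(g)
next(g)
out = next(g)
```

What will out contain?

Step 1: Trace through generator execution:
  Yield 1: n starts at 3, yield 3
  Yield 2: n = 3 + 7 = 10, yield 10
  Yield 3: n = 10 + 7 = 17, yield 17
Step 2: First next() gets 3, second next() gets the second value, third next() yields 17.
Therefore out = 17.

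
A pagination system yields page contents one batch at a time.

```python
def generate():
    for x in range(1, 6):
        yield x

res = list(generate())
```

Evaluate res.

Step 1: The generator yields each value from range(1, 6).
Step 2: list() consumes all yields: [1, 2, 3, 4, 5].
Therefore res = [1, 2, 3, 4, 5].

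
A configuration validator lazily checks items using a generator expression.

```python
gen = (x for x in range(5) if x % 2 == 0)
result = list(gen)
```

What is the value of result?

Step 1: Filter range(5) keeping only even values:
  x=0: even, included
  x=1: odd, excluded
  x=2: even, included
  x=3: odd, excluded
  x=4: even, included
Therefore result = [0, 2, 4].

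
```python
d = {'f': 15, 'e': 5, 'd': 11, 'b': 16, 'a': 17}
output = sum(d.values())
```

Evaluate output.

Step 1: d.values() = [15, 5, 11, 16, 17].
Step 2: sum = 64.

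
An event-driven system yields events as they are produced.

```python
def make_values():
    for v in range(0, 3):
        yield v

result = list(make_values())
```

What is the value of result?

Step 1: The generator yields each value from range(0, 3).
Step 2: list() consumes all yields: [0, 1, 2].
Therefore result = [0, 1, 2].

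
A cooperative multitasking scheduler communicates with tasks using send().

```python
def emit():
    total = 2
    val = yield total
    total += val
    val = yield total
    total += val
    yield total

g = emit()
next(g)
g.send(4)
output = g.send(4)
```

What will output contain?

Step 1: next() -> yield total=2.
Step 2: send(4) -> val=4, total = 2+4 = 6, yield 6.
Step 3: send(4) -> val=4, total = 6+4 = 10, yield 10.
Therefore output = 10.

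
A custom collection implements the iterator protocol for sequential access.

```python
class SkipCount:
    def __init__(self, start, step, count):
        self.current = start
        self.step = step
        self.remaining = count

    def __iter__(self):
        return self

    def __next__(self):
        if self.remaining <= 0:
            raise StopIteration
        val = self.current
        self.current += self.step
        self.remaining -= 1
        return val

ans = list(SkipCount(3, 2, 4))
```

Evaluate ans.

Step 1: SkipCount starts at 3, increments by 2, for 4 steps:
  Yield 3, then current += 2
  Yield 5, then current += 2
  Yield 7, then current += 2
  Yield 9, then current += 2
Therefore ans = [3, 5, 7, 9].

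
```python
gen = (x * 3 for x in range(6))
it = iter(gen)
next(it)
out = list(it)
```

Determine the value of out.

Step 1: Generator produces [0, 3, 6, 9, 12, 15].
Step 2: next(it) consumes first element (0).
Step 3: list(it) collects remaining: [3, 6, 9, 12, 15].
Therefore out = [3, 6, 9, 12, 15].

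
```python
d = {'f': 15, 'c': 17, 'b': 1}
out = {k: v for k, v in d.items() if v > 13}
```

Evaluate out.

Step 1: Filter items where value > 13:
  'f': 15 > 13: kept
  'c': 17 > 13: kept
  'b': 1 <= 13: removed
Therefore out = {'f': 15, 'c': 17}.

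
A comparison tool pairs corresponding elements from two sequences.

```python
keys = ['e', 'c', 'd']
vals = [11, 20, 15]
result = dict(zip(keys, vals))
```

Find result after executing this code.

Step 1: zip pairs keys with values:
  'e' -> 11
  'c' -> 20
  'd' -> 15
Therefore result = {'e': 11, 'c': 20, 'd': 15}.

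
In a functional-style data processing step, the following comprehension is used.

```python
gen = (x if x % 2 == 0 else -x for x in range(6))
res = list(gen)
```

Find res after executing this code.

Step 1: For each x in range(6), yield x if even, else -x:
  x=0: even, yield 0
  x=1: odd, yield -1
  x=2: even, yield 2
  x=3: odd, yield -3
  x=4: even, yield 4
  x=5: odd, yield -5
Therefore res = [0, -1, 2, -3, 4, -5].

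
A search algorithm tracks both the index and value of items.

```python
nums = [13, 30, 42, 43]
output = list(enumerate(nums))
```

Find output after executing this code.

Step 1: enumerate pairs each element with its index:
  (0, 13)
  (1, 30)
  (2, 42)
  (3, 43)
Therefore output = [(0, 13), (1, 30), (2, 42), (3, 43)].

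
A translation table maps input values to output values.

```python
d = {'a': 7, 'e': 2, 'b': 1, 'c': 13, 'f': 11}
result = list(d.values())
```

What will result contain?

Step 1: d.values() returns the dictionary values in insertion order.
Therefore result = [7, 2, 1, 13, 11].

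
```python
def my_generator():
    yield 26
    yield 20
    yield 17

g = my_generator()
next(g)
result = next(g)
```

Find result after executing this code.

Step 1: my_generator() creates a generator.
Step 2: next(g) yields 26 (consumed and discarded).
Step 3: next(g) yields 20, assigned to result.
Therefore result = 20.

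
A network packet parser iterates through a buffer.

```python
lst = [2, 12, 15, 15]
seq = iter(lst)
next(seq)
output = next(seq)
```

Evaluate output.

Step 1: Create iterator over [2, 12, 15, 15].
Step 2: next() consumes 2.
Step 3: next() returns 12.
Therefore output = 12.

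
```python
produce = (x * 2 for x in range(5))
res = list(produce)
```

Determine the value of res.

Step 1: For each x in range(5), compute x*2:
  x=0: 0*2 = 0
  x=1: 1*2 = 2
  x=2: 2*2 = 4
  x=3: 3*2 = 6
  x=4: 4*2 = 8
Therefore res = [0, 2, 4, 6, 8].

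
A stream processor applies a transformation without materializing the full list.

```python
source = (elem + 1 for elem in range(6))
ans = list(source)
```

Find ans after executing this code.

Step 1: For each elem in range(6), compute elem+1:
  elem=0: 0+1 = 1
  elem=1: 1+1 = 2
  elem=2: 2+1 = 3
  elem=3: 3+1 = 4
  elem=4: 4+1 = 5
  elem=5: 5+1 = 6
Therefore ans = [1, 2, 3, 4, 5, 6].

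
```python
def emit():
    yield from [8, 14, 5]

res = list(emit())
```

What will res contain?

Step 1: yield from delegates to the iterable, yielding each element.
Step 2: Collected values: [8, 14, 5].
Therefore res = [8, 14, 5].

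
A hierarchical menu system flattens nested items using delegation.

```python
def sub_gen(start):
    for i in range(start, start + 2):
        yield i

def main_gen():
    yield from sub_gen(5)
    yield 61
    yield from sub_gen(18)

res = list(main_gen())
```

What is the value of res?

Step 1: main_gen() delegates to sub_gen(5):
  yield 5
  yield 6
Step 2: yield 61
Step 3: Delegates to sub_gen(18):
  yield 18
  yield 19
Therefore res = [5, 6, 61, 18, 19].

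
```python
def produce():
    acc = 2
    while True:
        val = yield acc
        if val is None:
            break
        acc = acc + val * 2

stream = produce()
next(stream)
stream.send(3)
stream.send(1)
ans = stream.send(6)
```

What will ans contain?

Step 1: next() -> yield acc=2.
Step 2: send(3) -> val=3, acc = 2 + 3*2 = 8, yield 8.
Step 3: send(1) -> val=1, acc = 8 + 1*2 = 10, yield 10.
Step 4: send(6) -> val=6, acc = 10 + 6*2 = 22, yield 22.
Therefore ans = 22.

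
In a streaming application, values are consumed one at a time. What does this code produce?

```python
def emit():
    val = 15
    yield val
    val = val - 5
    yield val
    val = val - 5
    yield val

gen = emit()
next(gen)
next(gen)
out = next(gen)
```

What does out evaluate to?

Step 1: Trace through generator execution:
  Yield 1: val starts at 15, yield 15
  Yield 2: val = 15 - 5 = 10, yield 10
  Yield 3: val = 10 - 5 = 5, yield 5
Step 2: First next() gets 15, second next() gets the second value, third next() yields 5.
Therefore out = 5.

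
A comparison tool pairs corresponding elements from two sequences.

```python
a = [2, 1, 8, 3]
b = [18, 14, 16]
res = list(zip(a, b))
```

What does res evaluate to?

Step 1: zip stops at shortest (len(a)=4, len(b)=3):
  Index 0: (2, 18)
  Index 1: (1, 14)
  Index 2: (8, 16)
Step 2: Last element of a (3) has no pair, dropped.
Therefore res = [(2, 18), (1, 14), (8, 16)].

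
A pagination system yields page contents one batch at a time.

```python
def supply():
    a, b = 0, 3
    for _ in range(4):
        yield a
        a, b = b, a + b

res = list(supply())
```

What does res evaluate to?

Step 1: Fibonacci-like sequence starting with a=0, b=3:
  Iteration 1: yield a=0, then a,b = 3,3
  Iteration 2: yield a=3, then a,b = 3,6
  Iteration 3: yield a=3, then a,b = 6,9
  Iteration 4: yield a=6, then a,b = 9,15
Therefore res = [0, 3, 3, 6].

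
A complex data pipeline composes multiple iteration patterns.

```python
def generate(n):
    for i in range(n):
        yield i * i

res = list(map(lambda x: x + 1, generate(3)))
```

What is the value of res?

Step 1: generate(3) yields squares: [0, 1, 4].
Step 2: map adds 1 to each: [1, 2, 5].
Therefore res = [1, 2, 5].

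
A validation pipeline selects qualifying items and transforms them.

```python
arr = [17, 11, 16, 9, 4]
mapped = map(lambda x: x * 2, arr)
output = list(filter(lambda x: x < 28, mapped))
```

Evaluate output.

Step 1: Map x * 2:
  17 -> 34
  11 -> 22
  16 -> 32
  9 -> 18
  4 -> 8
Step 2: Filter for < 28:
  34: removed
  22: kept
  32: removed
  18: kept
  8: kept
Therefore output = [22, 18, 8].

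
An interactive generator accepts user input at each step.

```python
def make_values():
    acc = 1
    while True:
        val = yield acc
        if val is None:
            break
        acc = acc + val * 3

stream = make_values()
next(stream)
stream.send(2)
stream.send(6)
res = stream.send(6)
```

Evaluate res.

Step 1: next() -> yield acc=1.
Step 2: send(2) -> val=2, acc = 1 + 2*3 = 7, yield 7.
Step 3: send(6) -> val=6, acc = 7 + 6*3 = 25, yield 25.
Step 4: send(6) -> val=6, acc = 25 + 6*3 = 43, yield 43.
Therefore res = 43.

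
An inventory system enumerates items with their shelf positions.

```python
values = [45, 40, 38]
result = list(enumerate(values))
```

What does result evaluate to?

Step 1: enumerate pairs each element with its index:
  (0, 45)
  (1, 40)
  (2, 38)
Therefore result = [(0, 45), (1, 40), (2, 38)].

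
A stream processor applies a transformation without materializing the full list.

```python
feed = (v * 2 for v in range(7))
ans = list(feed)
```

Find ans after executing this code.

Step 1: For each v in range(7), compute v*2:
  v=0: 0*2 = 0
  v=1: 1*2 = 2
  v=2: 2*2 = 4
  v=3: 3*2 = 6
  v=4: 4*2 = 8
  v=5: 5*2 = 10
  v=6: 6*2 = 12
Therefore ans = [0, 2, 4, 6, 8, 10, 12].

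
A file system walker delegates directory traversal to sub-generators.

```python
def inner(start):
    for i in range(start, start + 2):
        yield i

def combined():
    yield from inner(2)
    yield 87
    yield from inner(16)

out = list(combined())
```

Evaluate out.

Step 1: combined() delegates to inner(2):
  yield 2
  yield 3
Step 2: yield 87
Step 3: Delegates to inner(16):
  yield 16
  yield 17
Therefore out = [2, 3, 87, 16, 17].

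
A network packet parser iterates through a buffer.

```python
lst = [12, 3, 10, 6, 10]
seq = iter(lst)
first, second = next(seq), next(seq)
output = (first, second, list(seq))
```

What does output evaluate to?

Step 1: Create iterator over [12, 3, 10, 6, 10].
Step 2: first = 12, second = 3.
Step 3: Remaining elements: [10, 6, 10].
Therefore output = (12, 3, [10, 6, 10]).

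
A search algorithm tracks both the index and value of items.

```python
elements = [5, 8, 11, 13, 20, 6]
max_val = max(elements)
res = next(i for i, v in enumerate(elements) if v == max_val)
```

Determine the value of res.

Step 1: max([5, 8, 11, 13, 20, 6]) = 20.
Step 2: Find first index where value == 20:
  Index 0: 5 != 20
  Index 1: 8 != 20
  Index 2: 11 != 20
  Index 3: 13 != 20
  Index 4: 20 == 20, found!
Therefore res = 4.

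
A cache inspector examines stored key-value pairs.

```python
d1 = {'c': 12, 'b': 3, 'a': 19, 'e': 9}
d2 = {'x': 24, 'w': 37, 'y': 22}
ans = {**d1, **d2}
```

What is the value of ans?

Step 1: Merge d1 and d2 (d2 values override on key conflicts).
Step 2: d1 has keys ['c', 'b', 'a', 'e'], d2 has keys ['x', 'w', 'y'].
Therefore ans = {'c': 12, 'b': 3, 'a': 19, 'e': 9, 'x': 24, 'w': 37, 'y': 22}.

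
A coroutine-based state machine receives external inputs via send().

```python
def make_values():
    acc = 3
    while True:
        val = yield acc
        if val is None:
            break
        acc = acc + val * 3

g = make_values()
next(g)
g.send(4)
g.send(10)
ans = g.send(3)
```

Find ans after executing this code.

Step 1: next() -> yield acc=3.
Step 2: send(4) -> val=4, acc = 3 + 4*3 = 15, yield 15.
Step 3: send(10) -> val=10, acc = 15 + 10*3 = 45, yield 45.
Step 4: send(3) -> val=3, acc = 45 + 3*3 = 54, yield 54.
Therefore ans = 54.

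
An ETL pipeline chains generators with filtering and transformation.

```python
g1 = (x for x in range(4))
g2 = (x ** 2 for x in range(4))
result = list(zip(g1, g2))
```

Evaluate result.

Step 1: g1 produces [0, 1, 2, 3].
Step 2: g2 produces [0, 1, 4, 9].
Step 3: zip pairs them: [(0, 0), (1, 1), (2, 4), (3, 9)].
Therefore result = [(0, 0), (1, 1), (2, 4), (3, 9)].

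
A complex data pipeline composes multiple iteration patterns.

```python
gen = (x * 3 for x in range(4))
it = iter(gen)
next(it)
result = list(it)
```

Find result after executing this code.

Step 1: Generator produces [0, 3, 6, 9].
Step 2: next(it) consumes first element (0).
Step 3: list(it) collects remaining: [3, 6, 9].
Therefore result = [3, 6, 9].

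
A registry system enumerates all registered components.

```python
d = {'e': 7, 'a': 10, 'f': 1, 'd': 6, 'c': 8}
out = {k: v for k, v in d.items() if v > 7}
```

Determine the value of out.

Step 1: Filter items where value > 7:
  'e': 7 <= 7: removed
  'a': 10 > 7: kept
  'f': 1 <= 7: removed
  'd': 6 <= 7: removed
  'c': 8 > 7: kept
Therefore out = {'a': 10, 'c': 8}.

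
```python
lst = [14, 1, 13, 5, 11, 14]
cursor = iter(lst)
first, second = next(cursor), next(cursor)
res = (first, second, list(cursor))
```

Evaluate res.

Step 1: Create iterator over [14, 1, 13, 5, 11, 14].
Step 2: first = 14, second = 1.
Step 3: Remaining elements: [13, 5, 11, 14].
Therefore res = (14, 1, [13, 5, 11, 14]).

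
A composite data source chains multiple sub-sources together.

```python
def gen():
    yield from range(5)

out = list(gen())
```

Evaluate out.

Step 1: yield from delegates to the iterable, yielding each element.
Step 2: Collected values: [0, 1, 2, 3, 4].
Therefore out = [0, 1, 2, 3, 4].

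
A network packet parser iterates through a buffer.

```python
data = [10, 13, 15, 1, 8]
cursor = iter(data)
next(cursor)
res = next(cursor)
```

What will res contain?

Step 1: Create iterator over [10, 13, 15, 1, 8].
Step 2: next() consumes 10.
Step 3: next() returns 13.
Therefore res = 13.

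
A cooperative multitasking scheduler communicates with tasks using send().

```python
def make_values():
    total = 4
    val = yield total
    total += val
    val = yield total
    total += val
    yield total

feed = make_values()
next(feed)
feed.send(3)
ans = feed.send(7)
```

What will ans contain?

Step 1: next() -> yield total=4.
Step 2: send(3) -> val=3, total = 4+3 = 7, yield 7.
Step 3: send(7) -> val=7, total = 7+7 = 14, yield 14.
Therefore ans = 14.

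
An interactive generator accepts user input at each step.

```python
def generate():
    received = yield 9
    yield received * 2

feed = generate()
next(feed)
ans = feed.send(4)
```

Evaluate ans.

Step 1: next(feed) advances to first yield, producing 9.
Step 2: send(4) resumes, received = 4.
Step 3: yield received * 2 = 4 * 2 = 8.
Therefore ans = 8.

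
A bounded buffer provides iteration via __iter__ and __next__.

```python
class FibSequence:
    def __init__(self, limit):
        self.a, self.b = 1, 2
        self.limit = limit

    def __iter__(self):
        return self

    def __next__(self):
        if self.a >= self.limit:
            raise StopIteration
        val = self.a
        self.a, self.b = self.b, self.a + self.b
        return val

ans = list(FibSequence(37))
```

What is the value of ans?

Step 1: Fibonacci-like sequence (a=1, b=2) until >= 37:
  Yield 1, then a,b = 2,3
  Yield 2, then a,b = 3,5
  Yield 3, then a,b = 5,8
  Yield 5, then a,b = 8,13
  Yield 8, then a,b = 13,21
  Yield 13, then a,b = 21,34
  Yield 21, then a,b = 34,55
  Yield 34, then a,b = 55,89
Step 2: 55 >= 37, stop.
Therefore ans = [1, 2, 3, 5, 8, 13, 21, 34].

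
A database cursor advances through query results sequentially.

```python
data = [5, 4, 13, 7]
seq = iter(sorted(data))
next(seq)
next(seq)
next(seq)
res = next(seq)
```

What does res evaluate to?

Step 1: sorted([5, 4, 13, 7]) = [4, 5, 7, 13].
Step 2: Create iterator and skip 3 elements.
Step 3: next() returns 13.
Therefore res = 13.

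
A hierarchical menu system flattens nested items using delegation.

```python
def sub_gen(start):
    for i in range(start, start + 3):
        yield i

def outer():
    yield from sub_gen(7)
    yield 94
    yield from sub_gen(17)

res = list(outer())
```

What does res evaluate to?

Step 1: outer() delegates to sub_gen(7):
  yield 7
  yield 8
  yield 9
Step 2: yield 94
Step 3: Delegates to sub_gen(17):
  yield 17
  yield 18
  yield 19
Therefore res = [7, 8, 9, 94, 17, 18, 19].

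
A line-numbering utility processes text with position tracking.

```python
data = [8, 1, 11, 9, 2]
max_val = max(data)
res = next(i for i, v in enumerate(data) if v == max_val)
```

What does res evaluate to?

Step 1: max([8, 1, 11, 9, 2]) = 11.
Step 2: Find first index where value == 11:
  Index 0: 8 != 11
  Index 1: 1 != 11
  Index 2: 11 == 11, found!
Therefore res = 2.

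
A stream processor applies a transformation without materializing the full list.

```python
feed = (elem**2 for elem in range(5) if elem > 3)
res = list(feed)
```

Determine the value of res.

Step 1: For range(5), keep elem > 3, then square:
  elem=0: 0 <= 3, excluded
  elem=1: 1 <= 3, excluded
  elem=2: 2 <= 3, excluded
  elem=3: 3 <= 3, excluded
  elem=4: 4 > 3, yield 4**2 = 16
Therefore res = [16].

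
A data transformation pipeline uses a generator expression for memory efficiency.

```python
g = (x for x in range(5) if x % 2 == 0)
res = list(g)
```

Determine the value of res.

Step 1: Filter range(5) keeping only even values:
  x=0: even, included
  x=1: odd, excluded
  x=2: even, included
  x=3: odd, excluded
  x=4: even, included
Therefore res = [0, 2, 4].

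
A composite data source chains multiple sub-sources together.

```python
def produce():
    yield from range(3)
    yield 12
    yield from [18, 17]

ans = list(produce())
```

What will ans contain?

Step 1: Trace yields in order:
  yield 0
  yield 1
  yield 2
  yield 12
  yield 18
  yield 17
Therefore ans = [0, 1, 2, 12, 18, 17].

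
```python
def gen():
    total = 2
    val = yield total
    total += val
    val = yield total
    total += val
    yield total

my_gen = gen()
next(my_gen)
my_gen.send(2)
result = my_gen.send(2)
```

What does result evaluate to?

Step 1: next() -> yield total=2.
Step 2: send(2) -> val=2, total = 2+2 = 4, yield 4.
Step 3: send(2) -> val=2, total = 4+2 = 6, yield 6.
Therefore result = 6.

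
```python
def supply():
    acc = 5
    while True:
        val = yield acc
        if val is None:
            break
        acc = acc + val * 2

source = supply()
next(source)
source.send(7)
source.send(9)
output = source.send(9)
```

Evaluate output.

Step 1: next() -> yield acc=5.
Step 2: send(7) -> val=7, acc = 5 + 7*2 = 19, yield 19.
Step 3: send(9) -> val=9, acc = 19 + 9*2 = 37, yield 37.
Step 4: send(9) -> val=9, acc = 37 + 9*2 = 55, yield 55.
Therefore output = 55.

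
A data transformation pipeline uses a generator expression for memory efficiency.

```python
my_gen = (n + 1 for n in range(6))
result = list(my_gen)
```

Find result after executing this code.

Step 1: For each n in range(6), compute n+1:
  n=0: 0+1 = 1
  n=1: 1+1 = 2
  n=2: 2+1 = 3
  n=3: 3+1 = 4
  n=4: 4+1 = 5
  n=5: 5+1 = 6
Therefore result = [1, 2, 3, 4, 5, 6].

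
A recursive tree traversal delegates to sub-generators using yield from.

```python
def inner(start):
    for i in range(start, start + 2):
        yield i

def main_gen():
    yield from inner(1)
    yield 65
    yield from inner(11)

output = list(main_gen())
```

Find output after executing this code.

Step 1: main_gen() delegates to inner(1):
  yield 1
  yield 2
Step 2: yield 65
Step 3: Delegates to inner(11):
  yield 11
  yield 12
Therefore output = [1, 2, 65, 11, 12].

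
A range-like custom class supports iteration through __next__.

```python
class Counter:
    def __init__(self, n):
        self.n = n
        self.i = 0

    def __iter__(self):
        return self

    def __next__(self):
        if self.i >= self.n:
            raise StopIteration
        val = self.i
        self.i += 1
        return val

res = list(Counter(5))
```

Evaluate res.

Step 1: Counter(5) creates an iterator counting 0 to 4.
Step 2: list() consumes all values: [0, 1, 2, 3, 4].
Therefore res = [0, 1, 2, 3, 4].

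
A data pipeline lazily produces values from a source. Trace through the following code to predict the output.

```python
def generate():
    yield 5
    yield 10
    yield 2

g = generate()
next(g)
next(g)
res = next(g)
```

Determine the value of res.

Step 1: generate() creates a generator.
Step 2: next(g) yields 5 (consumed and discarded).
Step 3: next(g) yields 10 (consumed and discarded).
Step 4: next(g) yields 2, assigned to res.
Therefore res = 2.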